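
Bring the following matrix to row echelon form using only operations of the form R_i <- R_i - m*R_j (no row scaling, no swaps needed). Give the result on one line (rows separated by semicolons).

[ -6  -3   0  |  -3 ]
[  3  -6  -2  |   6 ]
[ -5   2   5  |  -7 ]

Forward elimination:
R2 <- R2 - (-1/2)*R1:  [     0  -15/2     -2    9/2 ]
R3 <- R3 - (5/6)*R1:  [    0   9/2     5  -9/2 ]
R3 <- R3 - (-3/5)*R2:  [    0     0  19/5  -9/5 ]
Row echelon form:
[ -6     -3     0  |    -3 ]
[  0  -15/2    -2  |   9/2 ]
[  0      0  19/5  |  -9/5 ]

REF = [-6 -3 0 -3; 0 -15/2 -2 9/2; 0 0 19/5 -9/5]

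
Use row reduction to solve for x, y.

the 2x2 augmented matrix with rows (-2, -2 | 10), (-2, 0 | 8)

(-4, -1)

Forward elimination on [A|b]:
R2 <- R2 - (1)*R1:  [  0   2  -2 ]
Row echelon form:
[ -2  -2  |  10 ]
[  0   2  |  -2 ]
Back-substitution:
y = (-2) / 2 = -1
x = (10 - (-2)*(-1)) / -2 = -4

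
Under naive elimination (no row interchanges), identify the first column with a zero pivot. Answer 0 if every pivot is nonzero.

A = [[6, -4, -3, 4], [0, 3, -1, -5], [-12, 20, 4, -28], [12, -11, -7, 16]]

Naive forward elimination:
R3 <- R3 - (-2)*R1:  [   0   12   -2  -20 ]
R4 <- R4 - (2)*R1:  [  0  -3  -1   8 ]
R3 <- R3 - (4)*R2:  [ 0  0  2  0 ]
R4 <- R4 - (-1)*R2:  [  0   0  -2   3 ]
R4 <- R4 - (-1)*R3:  [ 0  0  0  3 ]
All pivots nonzero; naive elimination completes without hitting a zero pivot.

first zero-pivot column = 0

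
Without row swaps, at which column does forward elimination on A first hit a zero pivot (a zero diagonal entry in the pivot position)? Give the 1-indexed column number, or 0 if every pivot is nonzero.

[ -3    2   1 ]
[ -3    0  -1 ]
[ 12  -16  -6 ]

first zero-pivot column = 0

Naive forward elimination:
R2 <- R2 - (1)*R1:  [  0  -2  -2 ]
R3 <- R3 - (-4)*R1:  [  0  -8  -2 ]
R3 <- R3 - (4)*R2:  [ 0  0  6 ]
All pivots nonzero; naive elimination completes without hitting a zero pivot.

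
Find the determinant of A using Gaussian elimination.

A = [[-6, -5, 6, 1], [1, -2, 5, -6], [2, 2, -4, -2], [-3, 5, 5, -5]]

det(A) = 1176

Forward elimination:
R2 <- R2 - (-1/6)*R1:  [     0  -17/6      6  -35/6 ]
R3 <- R3 - (-1/3)*R1:  [    0   1/3    -2  -5/3 ]
R4 <- R4 - (1/2)*R1:  [     0   15/2      2  -11/2 ]
R3 <- R3 - (-2/17)*R2:  [      0       0  -22/17  -40/17 ]
R4 <- R4 - (-45/17)*R2:  [       0        0   304/17  -356/17 ]
R4 <- R4 - (-152/11)*R3:  [       0        0        0  -588/11 ]
Upper-triangular form:
[ -6     -5       6        1 ]
[  0  -17/6       6    -35/6 ]
[  0      0  -22/17   -40/17 ]
[  0      0       0  -588/11 ]
det(A) = (-1)^0 * (-6) * (-17/6) * (-22/17) * (-588/11) = 1176  (0 row swaps -> sign +1)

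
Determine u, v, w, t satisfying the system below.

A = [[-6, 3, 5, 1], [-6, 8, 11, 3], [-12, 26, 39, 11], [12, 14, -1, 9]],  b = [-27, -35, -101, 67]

Forward elimination on [A|b]:
R2 <- R2 - (1)*R1:  [  0   5   6   2  -8 ]
R3 <- R3 - (2)*R1:  [   0   20   29    9  -47 ]
R4 <- R4 - (-2)*R1:  [  0  20   9  11  13 ]
R3 <- R3 - (4)*R2:  [   0    0    5    1  -15 ]
R4 <- R4 - (4)*R2:  [   0    0  -15    3   45 ]
R4 <- R4 - (-3)*R3:  [ 0  0  0  6  0 ]
Row echelon form:
[ -6  3  5  1  |  -27 ]
[  0  5  6  2  |   -8 ]
[  0  0  5  1  |  -15 ]
[  0  0  0  6  |    0 ]
Back-substitution:
t = (0) / 6 = 0
w = (-15 - (1)*(0)) / 5 = -3
v = (-8 - (6)*(-3) - (2)*(0)) / 5 = 2
u = (-27 - (3)*(2) - (5)*(-3) - (1)*(0)) / -6 = 3

(3, 2, -3, 0)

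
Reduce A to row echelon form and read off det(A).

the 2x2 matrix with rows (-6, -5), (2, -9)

det(A) = 64

Forward elimination:
R2 <- R2 - (-1/3)*R1:  [     0  -32/3 ]
Upper-triangular form:
[ -6     -5 ]
[  0  -32/3 ]
det(A) = (-1)^0 * (-6) * (-32/3) = 64  (0 row swaps -> sign +1)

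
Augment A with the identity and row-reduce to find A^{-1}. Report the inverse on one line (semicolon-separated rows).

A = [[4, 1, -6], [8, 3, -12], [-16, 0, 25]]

inverse = [75/4 -25/4 3/2; -2 1 0; 12 -4 1]

Gauss-Jordan on [A | I]:
R1 <- (1/4)*R1:  [    1   1/4  -3/2  |   1/4     0     0 ]
R2 <- R2 - (8)*R1:  [  0   1   0  |  -2   1   0 ]
R3 <- R3 - (-16)*R1:  [ 0  4  1  |  4  0  1 ]
R1 <- R1 - (1/4)*R2:  [    1     0  -3/2  |   3/4  -1/4     0 ]
R3 <- R3 - (4)*R2:  [  0   0   1  |  12  -4   1 ]
R1 <- R1 - (-3/2)*R3:  [     1      0      0  |   75/4  -25/4    3/2 ]
Right block of [I | A^{-1}] is the inverse:
[ 75/4  -25/4  3/2 ]
[   -2      1    0 ]
[   12     -4    1 ]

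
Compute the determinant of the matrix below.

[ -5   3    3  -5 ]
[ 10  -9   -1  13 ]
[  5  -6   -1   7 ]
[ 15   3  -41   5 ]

Forward elimination:
R2 <- R2 - (-2)*R1:  [  0  -3   5   3 ]
R3 <- R3 - (-1)*R1:  [  0  -3   2   2 ]
R4 <- R4 - (-3)*R1:  [   0   12  -32  -10 ]
R3 <- R3 - (1)*R2:  [  0   0  -3  -1 ]
R4 <- R4 - (-4)*R2:  [   0    0  -12    2 ]
R4 <- R4 - (4)*R3:  [ 0  0  0  6 ]
Upper-triangular form:
[ -5   3   3  -5 ]
[  0  -3   5   3 ]
[  0   0  -3  -1 ]
[  0   0   0   6 ]
det(A) = (-1)^0 * (-5) * (-3) * (-3) * (6) = -270  (0 row swaps -> sign +1)

det(A) = -270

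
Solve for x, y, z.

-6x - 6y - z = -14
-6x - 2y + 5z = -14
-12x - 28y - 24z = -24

(5, -3, 2)

Forward elimination on [A|b]:
R2 <- R2 - (1)*R1:  [ 0  4  6  0 ]
R3 <- R3 - (2)*R1:  [   0  -16  -22    4 ]
R3 <- R3 - (-4)*R2:  [ 0  0  2  4 ]
Row echelon form:
[ -6  -6  -1  |  -14 ]
[  0   4   6  |    0 ]
[  0   0   2  |    4 ]
Back-substitution:
z = (4) / 2 = 2
y = (0 - (6)*(2)) / 4 = -3
x = (-14 - (-6)*(-3) - (-1)*(2)) / -6 = 5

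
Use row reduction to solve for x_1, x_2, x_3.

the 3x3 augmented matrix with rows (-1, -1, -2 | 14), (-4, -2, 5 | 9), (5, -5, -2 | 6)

Forward elimination on [A|b]:
R2 <- R2 - (4)*R1:  [   0    2   13  -47 ]
R3 <- R3 - (-5)*R1:  [   0  -10  -12   76 ]
R3 <- R3 - (-5)*R2:  [    0     0    53  -159 ]
Row echelon form:
[ -1  -1  -2  |    14 ]
[  0   2  13  |   -47 ]
[  0   0  53  |  -159 ]
Back-substitution:
x_3 = (-159) / 53 = -3
x_2 = (-47 - (13)*(-3)) / 2 = -4
x_1 = (14 - (-1)*(-4) - (-2)*(-3)) / -1 = -4

(-4, -4, -3)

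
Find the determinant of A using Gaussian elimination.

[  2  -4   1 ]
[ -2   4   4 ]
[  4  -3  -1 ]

det(A) = -50

Forward elimination:
R2 <- R2 - (-1)*R1:  [ 0  0  5 ]
R3 <- R3 - (2)*R1:  [  0   5  -3 ]
R2 <-> R3   (pivot in column 2 was zero)
[ 2  -4   1 ]
[ 0   5  -3 ]
[ 0   0   5 ]
Upper-triangular form:
[ 2  -4   1 ]
[ 0   5  -3 ]
[ 0   0   5 ]
det(A) = (-1)^1 * (2) * (5) * (5) = -50  (1 row swap -> sign -1)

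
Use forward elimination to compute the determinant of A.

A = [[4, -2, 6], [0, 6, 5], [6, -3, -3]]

Forward elimination:
R3 <- R3 - (3/2)*R1:  [   0    0  -12 ]
Upper-triangular form:
[ 4  -2    6 ]
[ 0   6    5 ]
[ 0   0  -12 ]
det(A) = (-1)^0 * (4) * (6) * (-12) = -288  (0 row swaps -> sign +1)

det(A) = -288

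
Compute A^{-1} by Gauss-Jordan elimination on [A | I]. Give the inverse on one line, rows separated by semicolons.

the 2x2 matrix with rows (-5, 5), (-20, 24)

inverse = [-6/5 1/4; -1 1/4]

Gauss-Jordan on [A | I]:
R1 <- (1/-5)*R1:  [    1    -1  |  -1/5     0 ]
R2 <- R2 - (-20)*R1:  [  0   4  |  -4   1 ]
R2 <- (1/4)*R2:  [   0    1  |   -1  1/4 ]
R1 <- R1 - (-1)*R2:  [    1     0  |  -6/5   1/4 ]
Right block of [I | A^{-1}] is the inverse:
[ -6/5  1/4 ]
[   -1  1/4 ]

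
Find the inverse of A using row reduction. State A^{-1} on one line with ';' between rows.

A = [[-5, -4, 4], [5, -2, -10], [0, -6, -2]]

Gauss-Jordan on [A | I]:
R1 <- (1/-5)*R1:  [    1   4/5  -4/5  |  -1/5     0     0 ]
R2 <- R2 - (5)*R1:  [  0  -6  -6  |   1   1   0 ]
R2 <- (1/-6)*R2:  [    0     1     1  |  -1/6  -1/6     0 ]
R1 <- R1 - (4/5)*R2:  [     1      0   -8/5  |  -1/15   2/15      0 ]
R3 <- R3 - (-6)*R2:  [  0   0   4  |  -1  -1   1 ]
R3 <- (1/4)*R3:  [    0     0     1  |  -1/4  -1/4   1/4 ]
R1 <- R1 - (-8/5)*R3:  [     1      0      0  |  -7/15  -4/15    2/5 ]
R2 <- R2 - (1)*R3:  [    0     1     0  |  1/12  1/12  -1/4 ]
Right block of [I | A^{-1}] is the inverse:
[ -7/15  -4/15   2/5 ]
[  1/12   1/12  -1/4 ]
[  -1/4   -1/4   1/4 ]

inverse = [-7/15 -4/15 2/5; 1/12 1/12 -1/4; -1/4 -1/4 1/4]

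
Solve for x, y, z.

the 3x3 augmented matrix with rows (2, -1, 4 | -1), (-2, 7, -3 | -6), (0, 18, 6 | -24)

(1, -1, -1)

Forward elimination on [A|b]:
R2 <- R2 - (-1)*R1:  [  0   6   1  -7 ]
R3 <- R3 - (3)*R2:  [  0   0   3  -3 ]
Row echelon form:
[ 2  -1  4  |  -1 ]
[ 0   6  1  |  -7 ]
[ 0   0  3  |  -3 ]
Back-substitution:
z = (-3) / 3 = -1
y = (-7 - (1)*(-1)) / 6 = -1
x = (-1 - (-1)*(-1) - (4)*(-1)) / 2 = 1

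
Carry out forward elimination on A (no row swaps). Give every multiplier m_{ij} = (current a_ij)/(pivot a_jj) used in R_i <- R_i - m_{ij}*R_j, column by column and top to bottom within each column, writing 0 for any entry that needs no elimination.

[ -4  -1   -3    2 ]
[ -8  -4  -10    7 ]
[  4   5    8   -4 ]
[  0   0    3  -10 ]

Forward elimination:
R2 <- R2 - (2)*R1:  [  0  -2  -4   3 ]
R3 <- R3 - (-1)*R1:  [  0   4   5  -2 ]
R4: entry in column 1 is already 0 -> m_{41} = 0 (no row operation needed)
R3 <- R3 - (-2)*R2:  [  0   0  -3   4 ]
R4: entry in column 2 is already 0 -> m_{42} = 0 (no row operation needed)
R4 <- R4 - (-1)*R3:  [  0   0   0  -6 ]
Multipliers (in order of application): m_{21} = 2, m_{31} = -1, m_{41} = 0, m_{32} = -2, m_{42} = 0, m_{43} = -1

multipliers: 2, -1, 0, -2, 0, -1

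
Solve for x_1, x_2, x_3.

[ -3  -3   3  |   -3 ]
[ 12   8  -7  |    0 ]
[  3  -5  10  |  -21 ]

(-2, 3, 0)

Forward elimination on [A|b]:
R2 <- R2 - (-4)*R1:  [   0   -4    5  -12 ]
R3 <- R3 - (-1)*R1:  [   0   -8   13  -24 ]
R3 <- R3 - (2)*R2:  [ 0  0  3  0 ]
Row echelon form:
[ -3  -3  3  |   -3 ]
[  0  -4  5  |  -12 ]
[  0   0  3  |    0 ]
Back-substitution:
x_3 = (0) / 3 = 0
x_2 = (-12 - (5)*(0)) / -4 = 3
x_1 = (-3 - (-3)*(3) - (3)*(0)) / -3 = -2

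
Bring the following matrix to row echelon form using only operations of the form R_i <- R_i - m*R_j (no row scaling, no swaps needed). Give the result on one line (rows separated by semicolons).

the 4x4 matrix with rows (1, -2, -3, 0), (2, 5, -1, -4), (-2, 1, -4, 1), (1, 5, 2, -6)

Forward elimination:
R2 <- R2 - (2)*R1:  [  0   9   5  -4 ]
R3 <- R3 - (-2)*R1:  [   0   -3  -10    1 ]
R4 <- R4 - (1)*R1:  [  0   7   5  -6 ]
R3 <- R3 - (-1/3)*R2:  [     0      0  -25/3   -1/3 ]
R4 <- R4 - (7/9)*R2:  [     0      0   10/9  -26/9 ]
R4 <- R4 - (-2/15)*R3:  [      0       0       0  -44/15 ]
Row echelon form:
[ 1  -2     -3       0 ]
[ 0   9      5      -4 ]
[ 0   0  -25/3    -1/3 ]
[ 0   0      0  -44/15 ]

REF = [1 -2 -3 0; 0 9 5 -4; 0 0 -25/3 -1/3; 0 0 0 -44/15]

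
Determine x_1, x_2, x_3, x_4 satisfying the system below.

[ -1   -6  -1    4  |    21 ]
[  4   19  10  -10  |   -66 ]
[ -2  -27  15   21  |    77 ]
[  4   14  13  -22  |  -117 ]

Forward elimination on [A|b]:
R2 <- R2 - (-4)*R1:  [  0  -5   6   6  18 ]
R3 <- R3 - (2)*R1:  [   0  -15   17   13   35 ]
R4 <- R4 - (-4)*R1:  [   0  -10    9   -6  -33 ]
R3 <- R3 - (3)*R2:  [   0    0   -1   -5  -19 ]
R4 <- R4 - (2)*R2:  [   0    0   -3  -18  -69 ]
R4 <- R4 - (3)*R3:  [   0    0    0   -3  -12 ]
Row echelon form:
[ -1  -6  -1   4  |   21 ]
[  0  -5   6   6  |   18 ]
[  0   0  -1  -5  |  -19 ]
[  0   0   0  -3  |  -12 ]
Back-substitution:
x_4 = (-12) / -3 = 4
x_3 = (-19 - (-5)*(4)) / -1 = -1
x_2 = (18 - (6)*(-1) - (6)*(4)) / -5 = 0
x_1 = (21 - (-6)*(0) - (-1)*(-1) - (4)*(4)) / -1 = -4

(-4, 0, -1, 4)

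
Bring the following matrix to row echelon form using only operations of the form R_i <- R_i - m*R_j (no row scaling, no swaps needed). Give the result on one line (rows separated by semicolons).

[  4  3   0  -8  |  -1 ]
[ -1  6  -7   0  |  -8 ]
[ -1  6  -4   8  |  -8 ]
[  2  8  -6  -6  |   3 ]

REF = [4 3 0 -8 -1; 0 27/4 -7 -2 -33/4; 0 0 3 8 0; 0 0 0 -166/81 103/9]

Forward elimination:
R2 <- R2 - (-1/4)*R1:  [     0   27/4     -7     -2  -33/4 ]
R3 <- R3 - (-1/4)*R1:  [     0   27/4     -4      6  -33/4 ]
R4 <- R4 - (1/2)*R1:  [    0  13/2    -6    -2   7/2 ]
R3 <- R3 - (1)*R2:  [ 0  0  3  8  0 ]
R4 <- R4 - (26/27)*R2:  [     0      0  20/27  -2/27  103/9 ]
R4 <- R4 - (20/81)*R3:  [       0        0        0  -166/81    103/9 ]
Row echelon form:
[ 4     3   0       -8  |     -1 ]
[ 0  27/4  -7       -2  |  -33/4 ]
[ 0     0   3        8  |      0 ]
[ 0     0   0  -166/81  |  103/9 ]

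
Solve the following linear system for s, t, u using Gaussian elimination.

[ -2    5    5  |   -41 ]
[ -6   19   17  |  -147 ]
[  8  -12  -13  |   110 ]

Forward elimination on [A|b]:
R2 <- R2 - (3)*R1:  [   0    4    2  -24 ]
R3 <- R3 - (-4)*R1:  [   0    8    7  -54 ]
R3 <- R3 - (2)*R2:  [  0   0   3  -6 ]
Row echelon form:
[ -2  5  5  |  -41 ]
[  0  4  2  |  -24 ]
[  0  0  3  |   -6 ]
Back-substitution:
u = (-6) / 3 = -2
t = (-24 - (2)*(-2)) / 4 = -5
s = (-41 - (5)*(-5) - (5)*(-2)) / -2 = 3

(3, -5, -2)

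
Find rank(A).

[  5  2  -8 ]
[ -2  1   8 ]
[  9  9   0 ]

Row reduction:
R2 <- R2 - (-2/5)*R1:  [    0   9/5  24/5 ]
R3 <- R3 - (9/5)*R1:  [    0  27/5  72/5 ]
R3 <- R3 - (3)*R2:  [ 0  0  0 ]
Row echelon form:
[ 5    2    -8 ]
[ 0  9/5  24/5 ]
[ 0    0     0 ]
Nonzero rows / pivot columns: 2

rank(A) = 2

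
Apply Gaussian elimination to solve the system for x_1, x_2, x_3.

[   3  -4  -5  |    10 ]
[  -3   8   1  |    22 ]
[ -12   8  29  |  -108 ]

Forward elimination on [A|b]:
R2 <- R2 - (-1)*R1:  [  0   4  -4  32 ]
R3 <- R3 - (-4)*R1:  [   0   -8    9  -68 ]
R3 <- R3 - (-2)*R2:  [  0   0   1  -4 ]
Row echelon form:
[ 3  -4  -5  |  10 ]
[ 0   4  -4  |  32 ]
[ 0   0   1  |  -4 ]
Back-substitution:
x_3 = (-4) / 1 = -4
x_2 = (32 - (-4)*(-4)) / 4 = 4
x_1 = (10 - (-4)*(4) - (-5)*(-4)) / 3 = 2

(2, 4, -4)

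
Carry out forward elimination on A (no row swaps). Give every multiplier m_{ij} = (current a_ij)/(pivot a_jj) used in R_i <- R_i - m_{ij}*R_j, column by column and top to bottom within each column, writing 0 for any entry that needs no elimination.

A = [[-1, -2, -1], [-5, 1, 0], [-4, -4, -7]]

multipliers: 5, 4, 4/11

Forward elimination:
R2 <- R2 - (5)*R1:  [  0  11   5 ]
R3 <- R3 - (4)*R1:  [  0   4  -3 ]
R3 <- R3 - (4/11)*R2:  [      0       0  -53/11 ]
Multipliers (in order of application): m_{21} = 5, m_{31} = 4, m_{32} = 4/11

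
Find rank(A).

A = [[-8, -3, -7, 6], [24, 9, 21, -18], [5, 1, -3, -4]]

rank(A) = 2

Row reduction:
R2 <- R2 - (-3)*R1:  [ 0  0  0  0 ]
R3 <- R3 - (-5/8)*R1:  [     0   -7/8  -59/8   -1/4 ]
R2 <-> R3   (pivot in column 2 was zero)
[ -8    -3     -7     6 ]
[  0  -7/8  -59/8  -1/4 ]
[  0     0      0     0 ]
Row echelon form:
[ -8    -3     -7     6 ]
[  0  -7/8  -59/8  -1/4 ]
[  0     0      0     0 ]
Nonzero rows / pivot columns: 2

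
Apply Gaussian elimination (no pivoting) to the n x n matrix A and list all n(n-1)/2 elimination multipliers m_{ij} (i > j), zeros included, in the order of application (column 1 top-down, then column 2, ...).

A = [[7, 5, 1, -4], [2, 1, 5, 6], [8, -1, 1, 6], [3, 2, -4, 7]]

multipliers: 2/7, 8/7, 3/7, 47/3, 1/3, 3/37

Forward elimination:
R2 <- R2 - (2/7)*R1:  [    0  -3/7  33/7  50/7 ]
R3 <- R3 - (8/7)*R1:  [     0  -47/7   -1/7   74/7 ]
R4 <- R4 - (3/7)*R1:  [     0   -1/7  -31/7   61/7 ]
R3 <- R3 - (47/3)*R2:  [      0       0     -74  -304/3 ]
R4 <- R4 - (1/3)*R2:  [    0     0    -6  19/3 ]
R4 <- R4 - (3/37)*R3:  [        0         0         0  1615/111 ]
Multipliers (in order of application): m_{21} = 2/7, m_{31} = 8/7, m_{41} = 3/7, m_{32} = 47/3, m_{42} = 1/3, m_{43} = 3/37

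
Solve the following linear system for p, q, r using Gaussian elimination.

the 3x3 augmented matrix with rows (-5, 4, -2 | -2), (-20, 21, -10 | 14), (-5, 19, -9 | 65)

(4, 4, -1)

Forward elimination on [A|b]:
R2 <- R2 - (4)*R1:  [  0   5  -2  22 ]
R3 <- R3 - (1)*R1:  [  0  15  -7  67 ]
R3 <- R3 - (3)*R2:  [  0   0  -1   1 ]
Row echelon form:
[ -5  4  -2  |  -2 ]
[  0  5  -2  |  22 ]
[  0  0  -1  |   1 ]
Back-substitution:
r = (1) / -1 = -1
q = (22 - (-2)*(-1)) / 5 = 4
p = (-2 - (4)*(4) - (-2)*(-1)) / -5 = 4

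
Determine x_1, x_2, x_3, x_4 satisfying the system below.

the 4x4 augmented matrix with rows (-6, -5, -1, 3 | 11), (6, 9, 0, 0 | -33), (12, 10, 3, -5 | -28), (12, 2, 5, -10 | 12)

(-1, -3, -2, -4)

Forward elimination on [A|b]:
R2 <- R2 - (-1)*R1:  [   0    4   -1    3  -22 ]
R3 <- R3 - (-2)*R1:  [  0   0   1   1  -6 ]
R4 <- R4 - (-2)*R1:  [  0  -8   3  -4  34 ]
R4 <- R4 - (-2)*R2:  [   0    0    1    2  -10 ]
R4 <- R4 - (1)*R3:  [  0   0   0   1  -4 ]
Row echelon form:
[ -6  -5  -1  3  |   11 ]
[  0   4  -1  3  |  -22 ]
[  0   0   1  1  |   -6 ]
[  0   0   0  1  |   -4 ]
Back-substitution:
x_4 = (-4) / 1 = -4
x_3 = (-6 - (1)*(-4)) / 1 = -2
x_2 = (-22 - (-1)*(-2) - (3)*(-4)) / 4 = -3
x_1 = (11 - (-5)*(-3) - (-1)*(-2) - (3)*(-4)) / -6 = -1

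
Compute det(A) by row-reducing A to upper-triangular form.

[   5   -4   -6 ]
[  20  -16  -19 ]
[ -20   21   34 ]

det(A) = -125

Forward elimination:
R2 <- R2 - (4)*R1:  [ 0  0  5 ]
R3 <- R3 - (-4)*R1:  [  0   5  10 ]
R2 <-> R3   (pivot in column 2 was zero)
[ 5  -4  -6 ]
[ 0   5  10 ]
[ 0   0   5 ]
Upper-triangular form:
[ 5  -4  -6 ]
[ 0   5  10 ]
[ 0   0   5 ]
det(A) = (-1)^1 * (5) * (5) * (5) = -125  (1 row swap -> sign -1)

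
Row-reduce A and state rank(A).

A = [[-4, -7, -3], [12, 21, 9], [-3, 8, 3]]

rank(A) = 2

Row reduction:
R2 <- R2 - (-3)*R1:  [ 0  0  0 ]
R3 <- R3 - (3/4)*R1:  [    0  53/4  21/4 ]
R2 <-> R3   (pivot in column 2 was zero)
[ -4    -7    -3 ]
[  0  53/4  21/4 ]
[  0     0     0 ]
Row echelon form:
[ -4    -7    -3 ]
[  0  53/4  21/4 ]
[  0     0     0 ]
Nonzero rows / pivot columns: 2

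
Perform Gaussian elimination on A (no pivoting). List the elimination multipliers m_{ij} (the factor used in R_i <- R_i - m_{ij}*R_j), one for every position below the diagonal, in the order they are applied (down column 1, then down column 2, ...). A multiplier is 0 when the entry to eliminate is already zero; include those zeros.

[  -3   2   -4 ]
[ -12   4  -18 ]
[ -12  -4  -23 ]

multipliers: 4, 4, 3

Forward elimination:
R2 <- R2 - (4)*R1:  [  0  -4  -2 ]
R3 <- R3 - (4)*R1:  [   0  -12   -7 ]
R3 <- R3 - (3)*R2:  [  0   0  -1 ]
Multipliers (in order of application): m_{21} = 4, m_{31} = 4, m_{32} = 3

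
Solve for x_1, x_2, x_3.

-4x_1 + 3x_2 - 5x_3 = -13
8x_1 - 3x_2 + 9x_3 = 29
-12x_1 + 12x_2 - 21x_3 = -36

(4, 1, 0)

Forward elimination on [A|b]:
R2 <- R2 - (-2)*R1:  [  0   3  -1   3 ]
R3 <- R3 - (3)*R1:  [  0   3  -6   3 ]
R3 <- R3 - (1)*R2:  [  0   0  -5   0 ]
Row echelon form:
[ -4  3  -5  |  -13 ]
[  0  3  -1  |    3 ]
[  0  0  -5  |    0 ]
Back-substitution:
x_3 = (0) / -5 = 0
x_2 = (3 - (-1)*(0)) / 3 = 1
x_1 = (-13 - (3)*(1) - (-5)*(0)) / -4 = 4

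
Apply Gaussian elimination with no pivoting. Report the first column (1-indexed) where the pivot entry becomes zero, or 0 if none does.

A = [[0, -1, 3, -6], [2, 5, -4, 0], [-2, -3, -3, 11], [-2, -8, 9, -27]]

first zero-pivot column = 1

Naive forward elimination:
Pivot entry (1,1) is zero but row 2 has 2 in column 1 -> naive elimination stops; a row interchange (e.g. R1 <-> R2) would be required here.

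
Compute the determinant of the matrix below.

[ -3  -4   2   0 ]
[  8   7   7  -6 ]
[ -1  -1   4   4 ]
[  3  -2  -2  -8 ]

det(A) = 856

Forward elimination:
R2 <- R2 - (-8/3)*R1:  [     0  -11/3   37/3     -6 ]
R3 <- R3 - (1/3)*R1:  [    0   1/3  10/3     4 ]
R4 <- R4 - (-1)*R1:  [  0  -6   0  -8 ]
R3 <- R3 - (-1/11)*R2:  [     0      0  49/11  38/11 ]
R4 <- R4 - (18/11)*R2:  [       0        0  -222/11    20/11 ]
R4 <- R4 - (-222/49)*R3:  [      0       0       0  856/49 ]
Upper-triangular form:
[ -3     -4      2       0 ]
[  0  -11/3   37/3      -6 ]
[  0      0  49/11   38/11 ]
[  0      0      0  856/49 ]
det(A) = (-1)^0 * (-3) * (-11/3) * (49/11) * (856/49) = 856  (0 row swaps -> sign +1)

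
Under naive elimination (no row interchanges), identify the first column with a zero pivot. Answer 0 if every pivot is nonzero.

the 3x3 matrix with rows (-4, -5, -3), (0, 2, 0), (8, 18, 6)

first zero-pivot column = 3

Naive forward elimination:
R3 <- R3 - (-2)*R1:  [ 0  8  0 ]
R3 <- R3 - (4)*R2:  [ 0  0  0 ]
Matrix at this point:
[ -4  -5  -3 ]
[  0   2   0 ]
[  0   0   0 ]
Pivot entry (3,3) in the last row is zero and there are no rows below to swap with -> zero pivot in column 3 (A is singular).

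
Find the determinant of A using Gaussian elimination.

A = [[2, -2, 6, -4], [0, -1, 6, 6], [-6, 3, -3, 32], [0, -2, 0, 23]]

det(A) = 18

Forward elimination:
R3 <- R3 - (-3)*R1:  [  0  -3  15  20 ]
R3 <- R3 - (3)*R2:  [  0   0  -3   2 ]
R4 <- R4 - (2)*R2:  [   0    0  -12   11 ]
R4 <- R4 - (4)*R3:  [ 0  0  0  3 ]
Upper-triangular form:
[ 2  -2   6  -4 ]
[ 0  -1   6   6 ]
[ 0   0  -3   2 ]
[ 0   0   0   3 ]
det(A) = (-1)^0 * (2) * (-1) * (-3) * (3) = 18  (0 row swaps -> sign +1)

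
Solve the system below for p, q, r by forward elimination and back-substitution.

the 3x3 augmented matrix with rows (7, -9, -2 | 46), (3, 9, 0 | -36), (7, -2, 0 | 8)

(0, -4, -5)

Forward elimination on [A|b]:
R2 <- R2 - (3/7)*R1:  [      0    90/7     6/7  -390/7 ]
R3 <- R3 - (1)*R1:  [   0    7    2  -38 ]
R3 <- R3 - (49/90)*R2:  [     0      0  23/15  -23/3 ]
Row echelon form:
[ 7    -9     -2  |      46 ]
[ 0  90/7    6/7  |  -390/7 ]
[ 0     0  23/15  |   -23/3 ]
Back-substitution:
r = (-23/3) / (23/15) = -5
q = (-390/7 - (6/7)*(-5)) / (90/7) = -4
p = (46 - (-9)*(-4) - (-2)*(-5)) / 7 = 0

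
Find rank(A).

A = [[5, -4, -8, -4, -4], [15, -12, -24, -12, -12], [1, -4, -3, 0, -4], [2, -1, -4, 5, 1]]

rank(A) = 3

Row reduction:
R2 <- R2 - (3)*R1:  [ 0  0  0  0  0 ]
R3 <- R3 - (1/5)*R1:  [     0  -16/5   -7/5    4/5  -16/5 ]
R4 <- R4 - (2/5)*R1:  [    0   3/5  -4/5  33/5  13/5 ]
R2 <-> R3   (pivot in column 2 was zero)
[ 5     -4    -8    -4     -4 ]
[ 0  -16/5  -7/5   4/5  -16/5 ]
[ 0      0     0     0      0 ]
[ 0    3/5  -4/5  33/5   13/5 ]
R4 <- R4 - (-3/16)*R2:  [      0       0  -17/16    27/4       2 ]
R3 <-> R4   (pivot in column 3 was zero)
[ 5     -4      -8    -4     -4 ]
[ 0  -16/5    -7/5   4/5  -16/5 ]
[ 0      0  -17/16  27/4      2 ]
[ 0      0       0     0      0 ]
Row echelon form:
[ 5     -4      -8    -4     -4 ]
[ 0  -16/5    -7/5   4/5  -16/5 ]
[ 0      0  -17/16  27/4      2 ]
[ 0      0       0     0      0 ]
Nonzero rows / pivot columns: 3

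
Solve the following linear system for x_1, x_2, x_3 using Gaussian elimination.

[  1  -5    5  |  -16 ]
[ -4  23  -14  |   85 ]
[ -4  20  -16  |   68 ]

(4, 5, 1)

Forward elimination on [A|b]:
R2 <- R2 - (-4)*R1:  [  0   3   6  21 ]
R3 <- R3 - (-4)*R1:  [ 0  0  4  4 ]
Row echelon form:
[ 1  -5  5  |  -16 ]
[ 0   3  6  |   21 ]
[ 0   0  4  |    4 ]
Back-substitution:
x_3 = (4) / 4 = 1
x_2 = (21 - (6)*(1)) / 3 = 5
x_1 = (-16 - (-5)*(5) - (5)*(1)) / 1 = 4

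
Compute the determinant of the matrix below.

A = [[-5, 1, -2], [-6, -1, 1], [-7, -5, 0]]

Forward elimination:
R2 <- R2 - (6/5)*R1:  [     0  -11/5   17/5 ]
R3 <- R3 - (7/5)*R1:  [     0  -32/5   14/5 ]
R3 <- R3 - (32/11)*R2:  [      0       0  -78/11 ]
Upper-triangular form:
[ -5      1      -2 ]
[  0  -11/5    17/5 ]
[  0      0  -78/11 ]
det(A) = (-1)^0 * (-5) * (-11/5) * (-78/11) = -78  (0 row swaps -> sign +1)

det(A) = -78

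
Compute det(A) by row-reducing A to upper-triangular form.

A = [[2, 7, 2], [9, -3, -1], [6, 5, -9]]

det(A) = 715

Forward elimination:
R2 <- R2 - (9/2)*R1:  [     0  -69/2    -10 ]
R3 <- R3 - (3)*R1:  [   0  -16  -15 ]
R3 <- R3 - (32/69)*R2:  [       0        0  -715/69 ]
Upper-triangular form:
[ 2      7        2 ]
[ 0  -69/2      -10 ]
[ 0      0  -715/69 ]
det(A) = (-1)^0 * (2) * (-69/2) * (-715/69) = 715  (0 row swaps -> sign +1)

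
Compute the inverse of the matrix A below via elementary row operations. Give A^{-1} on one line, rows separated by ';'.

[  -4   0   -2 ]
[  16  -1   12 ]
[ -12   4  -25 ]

Gauss-Jordan on [A | I]:
R1 <- (1/-4)*R1:  [    1     0   1/2  |  -1/4     0     0 ]
R2 <- R2 - (16)*R1:  [  0  -1   4  |   4   1   0 ]
R3 <- R3 - (-12)*R1:  [   0    4  -19  |   -3    0    1 ]
R2 <- (1/-1)*R2:  [  0   1  -4  |  -4  -1   0 ]
R3 <- R3 - (4)*R2:  [  0   0  -3  |  13   4   1 ]
R3 <- (1/-3)*R3:  [     0      0      1  |  -13/3   -4/3   -1/3 ]
R1 <- R1 - (1/2)*R3:  [     1      0      0  |  23/12    2/3    1/6 ]
R2 <- R2 - (-4)*R3:  [     0      1      0  |  -64/3  -19/3   -4/3 ]
Right block of [I | A^{-1}] is the inverse:
[ 23/12    2/3   1/6 ]
[ -64/3  -19/3  -4/3 ]
[ -13/3   -4/3  -1/3 ]

inverse = [23/12 2/3 1/6; -64/3 -19/3 -4/3; -13/3 -4/3 -1/3]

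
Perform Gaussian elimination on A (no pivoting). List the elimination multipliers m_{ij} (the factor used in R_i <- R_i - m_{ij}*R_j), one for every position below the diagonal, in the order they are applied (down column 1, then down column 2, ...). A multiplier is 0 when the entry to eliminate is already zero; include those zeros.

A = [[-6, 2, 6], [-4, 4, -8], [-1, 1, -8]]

Forward elimination:
R2 <- R2 - (2/3)*R1:  [   0  8/3  -12 ]
R3 <- R3 - (1/6)*R1:  [   0  2/3   -9 ]
R3 <- R3 - (1/4)*R2:  [  0   0  -6 ]
Multipliers (in order of application): m_{21} = 2/3, m_{31} = 1/6, m_{32} = 1/4

multipliers: 2/3, 1/6, 1/4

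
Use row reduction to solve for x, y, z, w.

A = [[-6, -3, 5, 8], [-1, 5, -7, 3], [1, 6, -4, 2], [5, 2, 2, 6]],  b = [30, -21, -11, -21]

Forward elimination on [A|b]:
R2 <- R2 - (1/6)*R1:  [     0   11/2  -47/6    5/3    -26 ]
R3 <- R3 - (-1/6)*R1:  [     0   11/2  -19/6   10/3     -6 ]
R4 <- R4 - (-5/6)*R1:  [    0  -1/2  37/6  38/3     4 ]
R3 <- R3 - (1)*R2:  [    0     0  14/3   5/3    20 ]
R4 <- R4 - (-1/11)*R2:  [      0       0   60/11  141/11   18/11 ]
R4 <- R4 - (90/77)*R3:  [        0         0         0    837/77  -1674/77 ]
Row echelon form:
[ -6    -3      5       8  |        30 ]
[  0  11/2  -47/6     5/3  |       -26 ]
[  0     0   14/3     5/3  |        20 ]
[  0     0      0  837/77  |  -1674/77 ]
Back-substitution:
w = (-1674/77) / (837/77) = -2
z = (20 - (5/3)*(-2)) / (14/3) = 5
y = (-26 - (-47/6)*(5) - (5/3)*(-2)) / (11/2) = 3
x = (30 - (-3)*(3) - (5)*(5) - (8)*(-2)) / -6 = -5

(-5, 3, 5, -2)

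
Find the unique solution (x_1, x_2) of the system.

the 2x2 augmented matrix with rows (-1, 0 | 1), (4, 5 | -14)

Forward elimination on [A|b]:
R2 <- R2 - (-4)*R1:  [   0    5  -10 ]
Row echelon form:
[ -1  0  |    1 ]
[  0  5  |  -10 ]
Back-substitution:
x_2 = (-10) / 5 = -2
x_1 = (1) / -1 = -1

(-1, -2)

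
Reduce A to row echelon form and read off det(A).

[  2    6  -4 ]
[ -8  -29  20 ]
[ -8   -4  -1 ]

Forward elimination:
R2 <- R2 - (-4)*R1:  [  0  -5   4 ]
R3 <- R3 - (-4)*R1:  [   0   20  -17 ]
R3 <- R3 - (-4)*R2:  [  0   0  -1 ]
Upper-triangular form:
[ 2   6  -4 ]
[ 0  -5   4 ]
[ 0   0  -1 ]
det(A) = (-1)^0 * (2) * (-5) * (-1) = 10  (0 row swaps -> sign +1)

det(A) = 10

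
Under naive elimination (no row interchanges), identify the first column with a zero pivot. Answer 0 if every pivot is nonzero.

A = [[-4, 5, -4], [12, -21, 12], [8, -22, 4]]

Naive forward elimination:
R2 <- R2 - (-3)*R1:  [  0  -6   0 ]
R3 <- R3 - (-2)*R1:  [   0  -12   -4 ]
R3 <- R3 - (2)*R2:  [  0   0  -4 ]
All pivots nonzero; naive elimination completes without hitting a zero pivot.

first zero-pivot column = 0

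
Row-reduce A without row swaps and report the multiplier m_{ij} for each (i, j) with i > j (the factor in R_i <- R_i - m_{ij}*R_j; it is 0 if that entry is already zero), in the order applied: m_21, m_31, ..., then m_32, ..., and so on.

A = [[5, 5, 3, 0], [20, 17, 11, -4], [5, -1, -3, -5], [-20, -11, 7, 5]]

multipliers: 4, 1, -4, 2, -3, -4

Forward elimination:
R2 <- R2 - (4)*R1:  [  0  -3  -1  -4 ]
R3 <- R3 - (1)*R1:  [  0  -6  -6  -5 ]
R4 <- R4 - (-4)*R1:  [  0   9  19   5 ]
R3 <- R3 - (2)*R2:  [  0   0  -4   3 ]
R4 <- R4 - (-3)*R2:  [  0   0  16  -7 ]
R4 <- R4 - (-4)*R3:  [ 0  0  0  5 ]
Multipliers (in order of application): m_{21} = 4, m_{31} = 1, m_{41} = -4, m_{32} = 2, m_{42} = -3, m_{43} = -4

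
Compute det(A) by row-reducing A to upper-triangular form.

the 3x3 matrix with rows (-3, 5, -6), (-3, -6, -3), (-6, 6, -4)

det(A) = 228

Forward elimination:
R2 <- R2 - (1)*R1:  [   0  -11    3 ]
R3 <- R3 - (2)*R1:  [  0  -4   8 ]
R3 <- R3 - (4/11)*R2:  [     0      0  76/11 ]
Upper-triangular form:
[ -3    5     -6 ]
[  0  -11      3 ]
[  0    0  76/11 ]
det(A) = (-1)^0 * (-3) * (-11) * (76/11) = 228  (0 row swaps -> sign +1)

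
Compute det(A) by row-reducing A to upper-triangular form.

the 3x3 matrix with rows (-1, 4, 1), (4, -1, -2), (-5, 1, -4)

det(A) = 97

Forward elimination:
R2 <- R2 - (-4)*R1:  [  0  15   2 ]
R3 <- R3 - (5)*R1:  [   0  -19   -9 ]
R3 <- R3 - (-19/15)*R2:  [      0       0  -97/15 ]
Upper-triangular form:
[ -1   4       1 ]
[  0  15       2 ]
[  0   0  -97/15 ]
det(A) = (-1)^0 * (-1) * (15) * (-97/15) = 97  (0 row swaps -> sign +1)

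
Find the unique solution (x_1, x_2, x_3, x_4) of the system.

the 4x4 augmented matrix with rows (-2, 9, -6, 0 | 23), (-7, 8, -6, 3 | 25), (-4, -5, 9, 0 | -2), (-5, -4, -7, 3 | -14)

(-1, 3, 1, 0)

Forward elimination on [A|b]:
R2 <- R2 - (7/2)*R1:  [      0   -47/2      15       3  -111/2 ]
R3 <- R3 - (2)*R1:  [   0  -23   21    0  -48 ]
R4 <- R4 - (5/2)*R1:  [      0   -53/2       8       3  -143/2 ]
R3 <- R3 - (46/47)*R2:  [       0        0   297/47  -138/47   297/47 ]
R4 <- R4 - (53/47)*R2:  [       0        0  -419/47   -18/47  -419/47 ]
R4 <- R4 - (-419/297)*R3:  [       0        0        0  -448/99        0 ]
Row echelon form:
[ -2      9      -6        0  |      23 ]
[  0  -47/2      15        3  |  -111/2 ]
[  0      0  297/47  -138/47  |  297/47 ]
[  0      0       0  -448/99  |       0 ]
Back-substitution:
x_4 = (0) / (-448/99) = 0
x_3 = (297/47 - (-138/47)*(0)) / (297/47) = 1
x_2 = (-111/2 - (15)*(1) - (3)*(0)) / (-47/2) = 3
x_1 = (23 - (9)*(3) - (-6)*(1)) / -2 = -1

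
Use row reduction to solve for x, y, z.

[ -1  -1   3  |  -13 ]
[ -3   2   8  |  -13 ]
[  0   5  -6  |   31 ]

Forward elimination on [A|b]:
R2 <- R2 - (3)*R1:  [  0   5  -1  26 ]
R3 <- R3 - (1)*R2:  [  0   0  -5   5 ]
Row echelon form:
[ -1  -1   3  |  -13 ]
[  0   5  -1  |   26 ]
[  0   0  -5  |    5 ]
Back-substitution:
z = (5) / -5 = -1
y = (26 - (-1)*(-1)) / 5 = 5
x = (-13 - (-1)*(5) - (3)*(-1)) / -1 = 5

(5, 5, -1)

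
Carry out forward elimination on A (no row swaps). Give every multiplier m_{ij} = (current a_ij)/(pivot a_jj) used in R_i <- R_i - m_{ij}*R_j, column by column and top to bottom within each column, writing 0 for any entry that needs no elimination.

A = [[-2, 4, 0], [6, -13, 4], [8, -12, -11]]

multipliers: -3, -4, -4

Forward elimination:
R2 <- R2 - (-3)*R1:  [  0  -1   4 ]
R3 <- R3 - (-4)*R1:  [   0    4  -11 ]
R3 <- R3 - (-4)*R2:  [ 0  0  5 ]
Multipliers (in order of application): m_{21} = -3, m_{31} = -4, m_{32} = -4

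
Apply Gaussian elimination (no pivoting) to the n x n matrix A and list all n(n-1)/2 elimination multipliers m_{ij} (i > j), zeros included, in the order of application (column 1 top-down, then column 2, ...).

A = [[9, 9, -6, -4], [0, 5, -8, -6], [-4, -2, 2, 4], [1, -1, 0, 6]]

multipliers: 0, -4/9, 1/9, 2/5, -2/5, -1

Forward elimination:
R2: entry in column 1 is already 0 -> m_{21} = 0 (no row operation needed)
R3 <- R3 - (-4/9)*R1:  [    0     2  -2/3  20/9 ]
R4 <- R4 - (1/9)*R1:  [    0    -2   2/3  58/9 ]
R3 <- R3 - (2/5)*R2:  [      0       0   38/15  208/45 ]
R4 <- R4 - (-2/5)*R2:  [      0       0  -38/15  182/45 ]
R4 <- R4 - (-1)*R3:  [    0     0     0  26/3 ]
Multipliers (in order of application): m_{21} = 0, m_{31} = -4/9, m_{41} = 1/9, m_{32} = 2/5, m_{42} = -2/5, m_{43} = -1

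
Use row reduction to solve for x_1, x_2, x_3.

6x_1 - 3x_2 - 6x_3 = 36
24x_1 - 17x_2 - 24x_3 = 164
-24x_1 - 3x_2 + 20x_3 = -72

(1, -4, -3)

Forward elimination on [A|b]:
R2 <- R2 - (4)*R1:  [  0  -5   0  20 ]
R3 <- R3 - (-4)*R1:  [   0  -15   -4   72 ]
R3 <- R3 - (3)*R2:  [  0   0  -4  12 ]
Row echelon form:
[ 6  -3  -6  |  36 ]
[ 0  -5   0  |  20 ]
[ 0   0  -4  |  12 ]
Back-substitution:
x_3 = (12) / -4 = -3
x_2 = (20) / -5 = -4
x_1 = (36 - (-3)*(-4) - (-6)*(-3)) / 6 = 1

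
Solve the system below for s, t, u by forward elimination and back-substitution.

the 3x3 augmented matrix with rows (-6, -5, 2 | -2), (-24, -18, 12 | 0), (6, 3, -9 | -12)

(1, 0, 2)

Forward elimination on [A|b]:
R2 <- R2 - (4)*R1:  [ 0  2  4  8 ]
R3 <- R3 - (-1)*R1:  [   0   -2   -7  -14 ]
R3 <- R3 - (-1)*R2:  [  0   0  -3  -6 ]
Row echelon form:
[ -6  -5   2  |  -2 ]
[  0   2   4  |   8 ]
[  0   0  -3  |  -6 ]
Back-substitution:
u = (-6) / -3 = 2
t = (8 - (4)*(2)) / 2 = 0
s = (-2 - (-5)*(0) - (2)*(2)) / -6 = 1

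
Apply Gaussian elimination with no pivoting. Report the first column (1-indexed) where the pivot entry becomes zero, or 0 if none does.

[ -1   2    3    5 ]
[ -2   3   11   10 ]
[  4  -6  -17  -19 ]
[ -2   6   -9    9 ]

Naive forward elimination:
R2 <- R2 - (2)*R1:  [  0  -1   5   0 ]
R3 <- R3 - (-4)*R1:  [  0   2  -5   1 ]
R4 <- R4 - (2)*R1:  [   0    2  -15   -1 ]
R3 <- R3 - (-2)*R2:  [ 0  0  5  1 ]
R4 <- R4 - (-2)*R2:  [  0   0  -5  -1 ]
R4 <- R4 - (-1)*R3:  [ 0  0  0  0 ]
Matrix at this point:
[ -1   2  3  5 ]
[  0  -1  5  0 ]
[  0   0  5  1 ]
[  0   0  0  0 ]
Pivot entry (4,4) in the last row is zero and there are no rows below to swap with -> zero pivot in column 4 (A is singular).

first zero-pivot column = 4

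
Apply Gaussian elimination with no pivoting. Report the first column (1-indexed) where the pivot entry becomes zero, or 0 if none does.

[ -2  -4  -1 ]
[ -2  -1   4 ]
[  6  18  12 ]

first zero-pivot column = 0

Naive forward elimination:
R2 <- R2 - (1)*R1:  [ 0  3  5 ]
R3 <- R3 - (-3)*R1:  [ 0  6  9 ]
R3 <- R3 - (2)*R2:  [  0   0  -1 ]
All pivots nonzero; naive elimination completes without hitting a zero pivot.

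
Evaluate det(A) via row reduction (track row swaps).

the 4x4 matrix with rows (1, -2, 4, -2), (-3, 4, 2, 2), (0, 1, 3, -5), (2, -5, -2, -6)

Forward elimination:
R2 <- R2 - (-3)*R1:  [  0  -2  14  -4 ]
R4 <- R4 - (2)*R1:  [   0   -1  -10   -2 ]
R3 <- R3 - (-1/2)*R2:  [  0   0  10  -7 ]
R4 <- R4 - (1/2)*R2:  [   0    0  -17    0 ]
R4 <- R4 - (-17/10)*R3:  [       0        0        0  -119/10 ]
Upper-triangular form:
[ 1  -2   4       -2 ]
[ 0  -2  14       -4 ]
[ 0   0  10       -7 ]
[ 0   0   0  -119/10 ]
det(A) = (-1)^0 * (1) * (-2) * (10) * (-119/10) = 238  (0 row swaps -> sign +1)

det(A) = 238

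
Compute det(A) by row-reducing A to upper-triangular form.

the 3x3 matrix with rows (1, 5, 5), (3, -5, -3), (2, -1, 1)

det(A) = -18

Forward elimination:
R2 <- R2 - (3)*R1:  [   0  -20  -18 ]
R3 <- R3 - (2)*R1:  [   0  -11   -9 ]
R3 <- R3 - (11/20)*R2:  [    0     0  9/10 ]
Upper-triangular form:
[ 1    5     5 ]
[ 0  -20   -18 ]
[ 0    0  9/10 ]
det(A) = (-1)^0 * (1) * (-20) * (9/10) = -18  (0 row swaps -> sign +1)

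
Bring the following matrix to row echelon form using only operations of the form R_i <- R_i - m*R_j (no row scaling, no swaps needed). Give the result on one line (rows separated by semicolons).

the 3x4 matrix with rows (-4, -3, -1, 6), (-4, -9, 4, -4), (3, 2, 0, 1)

REF = [-4 -3 -1 6; 0 -6 5 -10; 0 0 -23/24 71/12]

Forward elimination:
R2 <- R2 - (1)*R1:  [   0   -6    5  -10 ]
R3 <- R3 - (-3/4)*R1:  [    0  -1/4  -3/4  11/2 ]
R3 <- R3 - (1/24)*R2:  [      0       0  -23/24   71/12 ]
Row echelon form:
[ -4  -3      -1      6 ]
[  0  -6       5    -10 ]
[  0   0  -23/24  71/12 ]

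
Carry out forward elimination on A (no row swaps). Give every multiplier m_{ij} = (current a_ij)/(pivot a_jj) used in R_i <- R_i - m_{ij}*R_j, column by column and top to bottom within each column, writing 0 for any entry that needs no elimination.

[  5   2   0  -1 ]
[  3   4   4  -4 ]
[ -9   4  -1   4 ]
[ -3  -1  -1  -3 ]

multipliers: 3/5, -9/5, -3/5, 19/7, 1/14, 9/83

Forward elimination:
R2 <- R2 - (3/5)*R1:  [     0   14/5      4  -17/5 ]
R3 <- R3 - (-9/5)*R1:  [    0  38/5    -1  11/5 ]
R4 <- R4 - (-3/5)*R1:  [     0    1/5     -1  -18/5 ]
R3 <- R3 - (19/7)*R2:  [     0      0  -83/7   80/7 ]
R4 <- R4 - (1/14)*R2:  [      0       0    -9/7  -47/14 ]
R4 <- R4 - (9/83)*R3:  [        0         0         0  -763/166 ]
Multipliers (in order of application): m_{21} = 3/5, m_{31} = -9/5, m_{41} = -3/5, m_{32} = 19/7, m_{42} = 1/14, m_{43} = 9/83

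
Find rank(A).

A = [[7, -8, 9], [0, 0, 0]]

Row reduction:
Row echelon form:
[ 7  -8  9 ]
[ 0   0  0 ]
Nonzero rows / pivot columns: 1

rank(A) = 1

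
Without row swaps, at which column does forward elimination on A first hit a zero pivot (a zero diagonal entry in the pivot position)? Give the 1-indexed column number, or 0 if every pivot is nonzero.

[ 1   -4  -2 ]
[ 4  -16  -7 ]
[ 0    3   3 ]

Naive forward elimination:
R2 <- R2 - (4)*R1:  [ 0  0  1 ]
Matrix at this point:
[ 1  -4  -2 ]
[ 0   0   1 ]
[ 0   3   3 ]
Pivot entry (2,2) is zero but row 3 has 3 in column 2 -> naive elimination stops; a row interchange (e.g. R2 <-> R3) would be required here.

first zero-pivot column = 2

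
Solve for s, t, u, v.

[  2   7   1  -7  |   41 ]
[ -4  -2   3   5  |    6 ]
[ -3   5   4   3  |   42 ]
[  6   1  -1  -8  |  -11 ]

(-5, 5, 2, -2)

Forward elimination on [A|b]:
R2 <- R2 - (-2)*R1:  [  0  12   5  -9  88 ]
R3 <- R3 - (-3/2)*R1:  [     0   31/2   11/2  -15/2  207/2 ]
R4 <- R4 - (3)*R1:  [    0   -20    -4    13  -134 ]
R3 <- R3 - (31/24)*R2:  [      0       0  -23/24    33/8   -61/6 ]
R4 <- R4 - (-5/3)*R2:  [    0     0  13/3    -2  38/3 ]
R4 <- R4 - (-104/23)*R3:  [       0        0        0   383/23  -766/23 ]
Row echelon form:
[ 2   7       1      -7  |       41 ]
[ 0  12       5      -9  |       88 ]
[ 0   0  -23/24    33/8  |    -61/6 ]
[ 0   0       0  383/23  |  -766/23 ]
Back-substitution:
v = (-766/23) / (383/23) = -2
u = (-61/6 - (33/8)*(-2)) / (-23/24) = 2
t = (88 - (5)*(2) - (-9)*(-2)) / 12 = 5
s = (41 - (7)*(5) - (1)*(2) - (-7)*(-2)) / 2 = -5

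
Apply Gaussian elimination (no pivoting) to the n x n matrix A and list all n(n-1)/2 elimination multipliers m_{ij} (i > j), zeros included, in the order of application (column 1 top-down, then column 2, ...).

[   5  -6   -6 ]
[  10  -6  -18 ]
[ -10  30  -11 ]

Forward elimination:
R2 <- R2 - (2)*R1:  [  0   6  -6 ]
R3 <- R3 - (-2)*R1:  [   0   18  -23 ]
R3 <- R3 - (3)*R2:  [  0   0  -5 ]
Multipliers (in order of application): m_{21} = 2, m_{31} = -2, m_{32} = 3

multipliers: 2, -2, 3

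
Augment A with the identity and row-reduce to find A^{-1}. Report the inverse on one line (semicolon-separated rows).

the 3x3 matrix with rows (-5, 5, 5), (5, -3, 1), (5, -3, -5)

inverse = [3/10 1/6 1/3; 1/2 0 1/2; 0 1/6 -1/6]

Gauss-Jordan on [A | I]:
R1 <- (1/-5)*R1:  [    1    -1    -1  |  -1/5     0     0 ]
R2 <- R2 - (5)*R1:  [ 0  2  6  |  1  1  0 ]
R3 <- R3 - (5)*R1:  [ 0  2  0  |  1  0  1 ]
R2 <- (1/2)*R2:  [   0    1    3  |  1/2  1/2    0 ]
R1 <- R1 - (-1)*R2:  [    1     0     2  |  3/10   1/2     0 ]
R3 <- R3 - (2)*R2:  [  0   0  -6  |   0  -1   1 ]
R3 <- (1/-6)*R3:  [    0     0     1  |     0   1/6  -1/6 ]
R1 <- R1 - (2)*R3:  [    1     0     0  |  3/10   1/6   1/3 ]
R2 <- R2 - (3)*R3:  [   0    1    0  |  1/2    0  1/2 ]
Right block of [I | A^{-1}] is the inverse:
[ 3/10  1/6   1/3 ]
[  1/2    0   1/2 ]
[    0  1/6  -1/6 ]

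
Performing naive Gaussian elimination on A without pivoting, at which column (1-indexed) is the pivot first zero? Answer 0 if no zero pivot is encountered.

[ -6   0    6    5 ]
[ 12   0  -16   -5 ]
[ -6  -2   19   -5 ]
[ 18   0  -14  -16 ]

first zero-pivot column = 2

Naive forward elimination:
R2 <- R2 - (-2)*R1:  [  0   0  -4   5 ]
R3 <- R3 - (1)*R1:  [   0   -2   13  -10 ]
R4 <- R4 - (-3)*R1:  [  0   0   4  -1 ]
Matrix at this point:
[ -6   0   6    5 ]
[  0   0  -4    5 ]
[  0  -2  13  -10 ]
[  0   0   4   -1 ]
Pivot entry (2,2) is zero but row 3 has -2 in column 2 -> naive elimination stops; a row interchange (e.g. R2 <-> R3) would be required here.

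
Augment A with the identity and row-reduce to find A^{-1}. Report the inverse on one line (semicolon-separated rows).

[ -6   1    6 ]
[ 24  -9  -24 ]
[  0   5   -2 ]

Gauss-Jordan on [A | I]:
R1 <- (1/-6)*R1:  [    1  -1/6    -1  |  -1/6     0     0 ]
R2 <- R2 - (24)*R1:  [  0  -5   0  |   4   1   0 ]
R2 <- (1/-5)*R2:  [    0     1     0  |  -4/5  -1/5     0 ]
R1 <- R1 - (-1/6)*R2:  [     1      0     -1  |  -3/10  -1/30      0 ]
R3 <- R3 - (5)*R2:  [  0   0  -2  |   4   1   1 ]
R3 <- (1/-2)*R3:  [    0     0     1  |    -2  -1/2  -1/2 ]
R1 <- R1 - (-1)*R3:  [      1       0       0  |  -23/10   -8/15    -1/2 ]
Right block of [I | A^{-1}] is the inverse:
[ -23/10  -8/15  -1/2 ]
[   -4/5   -1/5     0 ]
[     -2   -1/2  -1/2 ]

inverse = [-23/10 -8/15 -1/2; -4/5 -1/5 0; -2 -1/2 -1/2]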